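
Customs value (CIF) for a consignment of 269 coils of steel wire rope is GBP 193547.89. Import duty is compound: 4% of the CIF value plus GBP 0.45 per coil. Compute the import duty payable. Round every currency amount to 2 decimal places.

Ad valorem component: 193547.89 × 4% = 7741.92
Specific component: 269 × 0.45 = 121.05
Import duty = 7741.92 + 121.05 = 7862.97

Import duty: GBP 7862.97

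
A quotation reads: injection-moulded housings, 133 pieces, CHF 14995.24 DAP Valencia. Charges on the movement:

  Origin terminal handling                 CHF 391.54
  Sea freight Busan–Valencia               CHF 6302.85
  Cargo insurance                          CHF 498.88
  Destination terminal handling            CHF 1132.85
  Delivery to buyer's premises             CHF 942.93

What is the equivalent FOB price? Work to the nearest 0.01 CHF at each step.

FOB price: CHF 6117.73

Not relevant to the conversion: origin terminal — on the seller under both DAP and FOB; already in the DAP price and stays in the FOB price.
From DAP to FOB, the seller no longer bears: freight, insurance, destination terminal, delivery.
FOB price = 14995.24 − 6302.85 − 498.88 − 1132.85 − 942.93 = 6117.73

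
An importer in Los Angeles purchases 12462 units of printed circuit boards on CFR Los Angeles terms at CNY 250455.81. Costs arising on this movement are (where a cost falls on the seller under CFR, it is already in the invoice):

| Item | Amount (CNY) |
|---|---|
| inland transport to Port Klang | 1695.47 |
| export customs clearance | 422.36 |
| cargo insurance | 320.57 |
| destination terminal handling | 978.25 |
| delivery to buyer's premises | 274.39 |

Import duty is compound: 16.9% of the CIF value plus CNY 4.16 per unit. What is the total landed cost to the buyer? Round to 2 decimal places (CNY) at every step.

Total landed cost: CNY 346252.15

CFR: the seller pays costs through ocean freight to the destination port, but not insurance.
Already in the invoice (seller's account under CFR): inland to port, export clearance — exclude.
CIF value = CFR price + insurance = 250455.81 + 320.57 = 250776.38
Ad valorem component: 250776.38 × 16.9% = 42381.21
Specific component: 12462 × 4.16 = 51841.92
Import duty = 42381.21 + 51841.92 = 94223.13
Buyer bears: insurance 320.57 + destination terminal 978.25 + delivery 274.39 + duty 94223.13 = 95796.34
Landed cost = invoice 250455.81 + 95796.34 = 346252.15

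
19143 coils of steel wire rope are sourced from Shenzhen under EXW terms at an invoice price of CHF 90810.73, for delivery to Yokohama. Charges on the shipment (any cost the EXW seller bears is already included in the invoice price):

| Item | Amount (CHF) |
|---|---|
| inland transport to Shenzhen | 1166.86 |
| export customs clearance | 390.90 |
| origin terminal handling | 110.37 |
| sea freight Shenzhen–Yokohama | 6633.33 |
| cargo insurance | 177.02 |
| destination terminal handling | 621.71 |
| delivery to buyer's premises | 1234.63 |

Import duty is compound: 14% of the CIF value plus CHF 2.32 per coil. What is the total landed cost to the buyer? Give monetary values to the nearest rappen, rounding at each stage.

EXW: the seller makes goods available at their premises; the buyer bears all onward costs.
CIF value = EXW price + inland to port + export clearance + origin terminal + freight + insurance = 90810.73 + 1166.86 + 390.90 + 110.37 + 6633.33 + 177.02 = 99289.21
Ad valorem component: 99289.21 × 14% = 13900.49
Specific component: 19143 × 2.32 = 44411.76
Import duty = 13900.49 + 44411.76 = 58312.25
Buyer bears: inland to port 1166.86 + export clearance 390.90 + origin terminal 110.37 + freight 6633.33 + insurance 177.02 + destination terminal 621.71 + delivery 1234.63 + duty 58312.25 = 68647.07
Landed cost = invoice 90810.73 + 68647.07 = 159457.80

Total landed cost: CHF 159457.80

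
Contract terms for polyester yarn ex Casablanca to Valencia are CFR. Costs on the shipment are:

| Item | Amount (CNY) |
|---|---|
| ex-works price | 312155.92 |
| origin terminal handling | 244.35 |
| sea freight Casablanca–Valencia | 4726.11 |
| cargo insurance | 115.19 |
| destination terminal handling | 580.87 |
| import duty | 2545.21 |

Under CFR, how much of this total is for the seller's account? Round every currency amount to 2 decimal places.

Seller's account: CNY 317126.38

CFR: the seller pays costs through ocean freight to the destination port, but not insurance.
Seller's account: goods 312155.92 + origin terminal 244.35 + freight 4726.11 = 317126.38
Buyer's account: insurance 115.19 + destination terminal 580.87 + duty 2545.21 = 3241.27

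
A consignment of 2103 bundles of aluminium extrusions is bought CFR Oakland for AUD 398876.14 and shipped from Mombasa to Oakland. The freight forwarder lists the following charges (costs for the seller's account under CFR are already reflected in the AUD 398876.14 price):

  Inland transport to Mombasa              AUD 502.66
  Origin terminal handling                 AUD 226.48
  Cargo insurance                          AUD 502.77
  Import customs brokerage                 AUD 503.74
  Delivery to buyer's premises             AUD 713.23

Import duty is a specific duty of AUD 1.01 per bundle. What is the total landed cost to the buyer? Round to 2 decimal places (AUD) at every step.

Total landed cost: AUD 402719.91

CFR: the seller pays costs through ocean freight to the destination port, but not insurance.
Already in the invoice (seller's account under CFR): inland to port, origin terminal — exclude.
CIF value = CFR price + insurance = 398876.14 + 502.77 = 399378.91
Import duty = 2103 × 1.01 = 2124.03
Buyer bears: insurance 502.77 + brokerage 503.74 + delivery 713.23 + duty 2124.03 = 3843.77
Landed cost = invoice 398876.14 + 3843.77 = 402719.91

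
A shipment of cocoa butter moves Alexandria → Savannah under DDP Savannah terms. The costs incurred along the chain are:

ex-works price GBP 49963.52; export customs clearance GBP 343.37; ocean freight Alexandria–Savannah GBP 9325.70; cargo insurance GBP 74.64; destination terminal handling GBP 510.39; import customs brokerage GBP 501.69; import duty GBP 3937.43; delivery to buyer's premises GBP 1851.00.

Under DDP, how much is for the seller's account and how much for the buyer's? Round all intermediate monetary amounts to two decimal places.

DDP: the seller bears all costs including import duty.
Seller's account: goods 49963.52 + export clearance 343.37 + freight 9325.70 + insurance 74.64 + destination terminal 510.39 + brokerage 501.69 + duty 3937.43 + delivery 1851.00 = 66507.74
Buyer's account: 0.00

Seller: GBP 66507.74; buyer: GBP 0.00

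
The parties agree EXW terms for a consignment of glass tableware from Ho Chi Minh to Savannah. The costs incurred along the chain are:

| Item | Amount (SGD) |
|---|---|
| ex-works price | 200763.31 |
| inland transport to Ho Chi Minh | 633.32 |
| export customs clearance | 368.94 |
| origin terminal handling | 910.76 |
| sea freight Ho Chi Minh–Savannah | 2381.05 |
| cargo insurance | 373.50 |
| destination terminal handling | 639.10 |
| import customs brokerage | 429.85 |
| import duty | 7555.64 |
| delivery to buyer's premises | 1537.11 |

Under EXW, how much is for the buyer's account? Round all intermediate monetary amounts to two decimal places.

EXW: the seller makes goods available at their premises; the buyer bears all onward costs.
Seller's account: goods 200763.31 = 200763.31
Buyer's account: inland to port 633.32 + export clearance 368.94 + origin terminal 910.76 + freight 2381.05 + insurance 373.50 + destination terminal 639.10 + brokerage 429.85 + duty 7555.64 + delivery 1537.11 = 14829.27

Buyer's account: SGD 14829.27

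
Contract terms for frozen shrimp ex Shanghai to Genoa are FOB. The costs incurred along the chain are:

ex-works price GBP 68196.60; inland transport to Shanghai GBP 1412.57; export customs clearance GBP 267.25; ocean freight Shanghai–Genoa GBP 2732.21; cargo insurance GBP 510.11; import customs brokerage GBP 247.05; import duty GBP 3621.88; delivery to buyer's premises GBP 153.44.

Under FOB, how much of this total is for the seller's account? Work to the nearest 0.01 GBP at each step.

Seller's account: GBP 69876.42

FOB: the seller bears costs until goods are on board at the origin port; the buyer bears freight, insurance and all costs thereafter.
Seller's account: goods 68196.60 + inland to port 1412.57 + export clearance 267.25 = 69876.42
Buyer's account: freight 2732.21 + insurance 510.11 + brokerage 247.05 + duty 3621.88 + delivery 153.44 = 7264.69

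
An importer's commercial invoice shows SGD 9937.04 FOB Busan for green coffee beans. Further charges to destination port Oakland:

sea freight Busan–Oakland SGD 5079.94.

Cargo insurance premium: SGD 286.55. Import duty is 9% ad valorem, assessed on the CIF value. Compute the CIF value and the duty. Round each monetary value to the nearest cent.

CIF value: SGD 15303.53; import duty: SGD 1377.32

CIF = FOB price + freight + insurance
CIF = 9937.04 + 5079.94 + 286.55 = 15303.53
Import duty = 15303.53 × 9% = 1377.32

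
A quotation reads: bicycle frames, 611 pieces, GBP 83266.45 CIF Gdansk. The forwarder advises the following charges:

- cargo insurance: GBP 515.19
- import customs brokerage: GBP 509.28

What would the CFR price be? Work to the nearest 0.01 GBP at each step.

CFR price: GBP 82751.26

Not relevant to the conversion: brokerage — on the buyer under both terms; not part of either seller's price.
From CIF to CFR, the seller no longer bears: insurance.
CFR price = 83266.45 − 515.19 = 82751.26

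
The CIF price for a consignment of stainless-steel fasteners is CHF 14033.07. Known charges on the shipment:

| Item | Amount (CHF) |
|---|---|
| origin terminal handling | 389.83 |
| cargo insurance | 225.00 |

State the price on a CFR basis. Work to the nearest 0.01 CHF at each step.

Not relevant to the conversion: origin terminal — on the seller under both CIF and CFR; already in the CIF price and stays in the CFR price.
From CIF to CFR, the seller no longer bears: insurance.
CFR price = 14033.07 − 225.00 = 13808.07

CFR price: CHF 13808.07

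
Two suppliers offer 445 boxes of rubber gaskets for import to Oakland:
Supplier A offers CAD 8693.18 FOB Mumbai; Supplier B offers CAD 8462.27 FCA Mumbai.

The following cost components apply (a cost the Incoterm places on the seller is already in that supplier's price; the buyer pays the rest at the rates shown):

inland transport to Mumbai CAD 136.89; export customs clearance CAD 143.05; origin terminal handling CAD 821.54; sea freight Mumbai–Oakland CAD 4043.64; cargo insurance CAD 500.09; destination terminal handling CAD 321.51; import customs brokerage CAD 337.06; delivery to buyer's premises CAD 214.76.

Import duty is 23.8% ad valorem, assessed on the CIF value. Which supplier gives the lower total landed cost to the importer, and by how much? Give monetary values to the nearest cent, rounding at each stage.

Supplier A is cheaper by CAD 731.20

Supplier A (FOB):
CIF value = FOB price + freight + insurance = 8693.18 + 4043.64 + 500.09 = 13236.91
Import duty = 13236.91 × 23.8% = 3150.38
Buyer bears (A): 4043.64 + 500.09 + 321.51 + 337.06 + 214.76 = 5417.06
Landed cost (A) = invoice 8693.18 + 5417.06 + duty 3150.38 = 17260.62
Supplier B (FCA):
CIF value = FCA price + origin terminal + freight + insurance = 8462.27 + 821.54 + 4043.64 + 500.09 = 13827.54
Import duty = 13827.54 × 23.8% = 3290.95
Buyer bears (B): 821.54 + 4043.64 + 500.09 + 321.51 + 337.06 + 214.76 = 6238.60
Landed cost (B) = invoice 8462.27 + 6238.60 + duty 3290.95 = 17991.82
Difference = |17260.62 − 17991.82| = 731.20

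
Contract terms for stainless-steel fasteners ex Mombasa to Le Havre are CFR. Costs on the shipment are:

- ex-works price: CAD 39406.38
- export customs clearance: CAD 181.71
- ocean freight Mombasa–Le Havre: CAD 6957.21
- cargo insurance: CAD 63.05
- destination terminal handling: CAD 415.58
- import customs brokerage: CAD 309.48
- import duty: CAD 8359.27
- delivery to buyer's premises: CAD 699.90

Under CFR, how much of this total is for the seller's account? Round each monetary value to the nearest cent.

CFR: the seller pays costs through ocean freight to the destination port, but not insurance.
Seller's account: goods 39406.38 + export clearance 181.71 + freight 6957.21 = 46545.30
Buyer's account: insurance 63.05 + destination terminal 415.58 + brokerage 309.48 + duty 8359.27 + delivery 699.90 = 9847.28

Seller's account: CAD 46545.30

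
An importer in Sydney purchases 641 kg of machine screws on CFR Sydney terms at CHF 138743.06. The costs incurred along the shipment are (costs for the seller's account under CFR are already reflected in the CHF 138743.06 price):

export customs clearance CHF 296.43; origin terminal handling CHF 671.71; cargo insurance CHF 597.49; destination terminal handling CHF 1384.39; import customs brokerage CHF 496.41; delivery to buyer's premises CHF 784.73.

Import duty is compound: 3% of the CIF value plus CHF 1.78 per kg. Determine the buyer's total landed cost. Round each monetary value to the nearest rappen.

CFR: the seller pays costs through ocean freight to the destination port, but not insurance.
Already in the invoice (seller's account under CFR): export clearance, origin terminal — exclude.
CIF value = CFR price + insurance = 138743.06 + 597.49 = 139340.55
Ad valorem component: 139340.55 × 3% = 4180.22
Specific component: 641 × 1.78 = 1140.98
Import duty = 4180.22 + 1140.98 = 5321.20
Buyer bears: insurance 597.49 + destination terminal 1384.39 + brokerage 496.41 + delivery 784.73 + duty 5321.20 = 8584.22
Landed cost = invoice 138743.06 + 8584.22 = 147327.28

Total landed cost: CHF 147327.28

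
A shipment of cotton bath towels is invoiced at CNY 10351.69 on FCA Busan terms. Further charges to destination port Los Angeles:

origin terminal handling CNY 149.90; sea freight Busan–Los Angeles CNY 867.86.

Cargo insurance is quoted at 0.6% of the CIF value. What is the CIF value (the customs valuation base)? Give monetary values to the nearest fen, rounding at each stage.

Let C be the CIF value. C = FCA price + pre-shipment costs + freight + 0.6% × C
C − 0.6% × C = 10351.69 + 149.90 + 867.86
0.994 × C = 11369.45
C = 11369.45 / 0.994 = 11438.08
Insurance premium = 0.6% × 11438.08 = 68.63

CIF value: CNY 11438.08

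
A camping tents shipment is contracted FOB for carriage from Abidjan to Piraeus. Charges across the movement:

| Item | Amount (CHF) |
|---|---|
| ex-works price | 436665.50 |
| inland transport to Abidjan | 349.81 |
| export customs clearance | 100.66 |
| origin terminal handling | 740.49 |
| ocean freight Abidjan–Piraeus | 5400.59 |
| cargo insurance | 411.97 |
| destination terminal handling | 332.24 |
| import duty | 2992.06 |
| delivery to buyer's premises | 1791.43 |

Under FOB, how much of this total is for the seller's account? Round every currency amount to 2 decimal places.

Seller's account: CHF 437856.46

FOB: the seller bears costs until goods are on board at the origin port; the buyer bears freight, insurance and all costs thereafter.
Seller's account: goods 436665.50 + inland to port 349.81 + export clearance 100.66 + origin terminal 740.49 = 437856.46
Buyer's account: freight 5400.59 + insurance 411.97 + destination terminal 332.24 + duty 2992.06 + delivery 1791.43 = 10928.29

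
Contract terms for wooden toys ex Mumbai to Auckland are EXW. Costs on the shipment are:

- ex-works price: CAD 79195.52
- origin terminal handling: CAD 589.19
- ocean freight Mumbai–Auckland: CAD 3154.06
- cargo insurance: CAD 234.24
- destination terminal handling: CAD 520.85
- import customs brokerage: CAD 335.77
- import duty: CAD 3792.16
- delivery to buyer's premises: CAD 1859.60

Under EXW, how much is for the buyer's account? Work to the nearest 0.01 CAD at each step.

EXW: the seller makes goods available at their premises; the buyer bears all onward costs.
Seller's account: goods 79195.52 = 79195.52
Buyer's account: origin terminal 589.19 + freight 3154.06 + insurance 234.24 + destination terminal 520.85 + brokerage 335.77 + duty 3792.16 + delivery 1859.60 = 10485.87

Buyer's account: CAD 10485.87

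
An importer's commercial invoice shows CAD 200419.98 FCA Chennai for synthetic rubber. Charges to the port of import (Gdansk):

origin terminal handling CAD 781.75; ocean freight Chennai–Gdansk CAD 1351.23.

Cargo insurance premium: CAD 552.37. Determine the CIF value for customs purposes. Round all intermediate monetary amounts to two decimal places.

CIF value: CAD 203105.33

CIF = FCA price + pre-shipment costs + freight + insurance
CIF = 200419.98 + 781.75 + 1351.23 + 552.37 = 203105.33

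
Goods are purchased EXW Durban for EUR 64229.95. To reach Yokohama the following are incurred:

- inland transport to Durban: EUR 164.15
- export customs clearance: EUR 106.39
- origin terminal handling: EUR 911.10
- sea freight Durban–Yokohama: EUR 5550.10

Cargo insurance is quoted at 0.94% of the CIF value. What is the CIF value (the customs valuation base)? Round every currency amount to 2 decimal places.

CIF value: EUR 71635.06

Let C be the CIF value. C = EXW price + pre-shipment costs + freight + 0.94% × C
C − 0.94% × C = 64229.95 + 164.15 + 106.39 + 911.10 + 5550.10
0.9906 × C = 70961.69
C = 70961.69 / 0.9906 = 71635.06
Insurance premium = 0.94% × 71635.06 = 673.37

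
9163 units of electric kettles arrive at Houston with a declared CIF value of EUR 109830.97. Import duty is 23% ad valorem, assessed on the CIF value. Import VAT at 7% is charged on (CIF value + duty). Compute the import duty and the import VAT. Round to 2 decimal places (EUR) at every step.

Import duty = 109830.97 × 23% = 25261.12
VAT base = CIF + duty = 109830.97 + 25261.12 = 135092.09
Import VAT = 135092.09 × 7% = 9456.45

Import duty: EUR 25261.12; import VAT: EUR 9456.45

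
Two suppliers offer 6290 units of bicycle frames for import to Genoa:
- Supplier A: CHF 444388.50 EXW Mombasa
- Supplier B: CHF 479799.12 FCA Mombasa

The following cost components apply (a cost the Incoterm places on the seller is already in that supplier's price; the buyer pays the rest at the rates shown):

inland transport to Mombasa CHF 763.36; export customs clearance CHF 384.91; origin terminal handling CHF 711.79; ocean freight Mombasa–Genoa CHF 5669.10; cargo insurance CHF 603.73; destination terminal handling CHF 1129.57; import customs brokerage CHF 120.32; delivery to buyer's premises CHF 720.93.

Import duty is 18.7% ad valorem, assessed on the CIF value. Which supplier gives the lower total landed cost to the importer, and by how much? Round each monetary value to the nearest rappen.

Supplier A is cheaper by CHF 40669.41

Supplier A (EXW):
CIF value = EXW price + inland to port + export clearance + origin terminal + freight + insurance = 444388.50 + 763.36 + 384.91 + 711.79 + 5669.10 + 603.73 = 452521.39
Import duty = 452521.39 × 18.7% = 84621.50
Buyer bears (A): 763.36 + 384.91 + 711.79 + 5669.10 + 603.73 + 1129.57 + 120.32 + 720.93 = 10103.71
Landed cost (A) = invoice 444388.50 + 10103.71 + duty 84621.50 = 539113.71
Supplier B (FCA):
CIF value = FCA price + origin terminal + freight + insurance = 479799.12 + 711.79 + 5669.10 + 603.73 = 486783.74
Import duty = 486783.74 × 18.7% = 91028.56
Buyer bears (B): 711.79 + 5669.10 + 603.73 + 1129.57 + 120.32 + 720.93 = 8955.44
Landed cost (B) = invoice 479799.12 + 8955.44 + duty 91028.56 = 579783.12
Difference = |539113.71 − 579783.12| = 40669.41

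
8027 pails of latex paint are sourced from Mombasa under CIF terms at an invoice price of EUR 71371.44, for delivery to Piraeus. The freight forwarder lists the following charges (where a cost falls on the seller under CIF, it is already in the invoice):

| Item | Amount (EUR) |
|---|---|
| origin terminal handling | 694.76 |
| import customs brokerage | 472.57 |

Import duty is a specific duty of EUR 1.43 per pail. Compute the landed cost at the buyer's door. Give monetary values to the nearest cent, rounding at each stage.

CIF: the seller pays costs through ocean freight and marine insurance to the destination port.
Already in the invoice (seller's account under CIF): origin terminal — exclude.
The CIF price already equals the CIF value: 71371.44
Import duty = 8027 × 1.43 = 11478.61
Buyer bears: brokerage 472.57 + duty 11478.61 = 11951.18
Landed cost = invoice 71371.44 + 11951.18 = 83322.62

Total landed cost: EUR 83322.62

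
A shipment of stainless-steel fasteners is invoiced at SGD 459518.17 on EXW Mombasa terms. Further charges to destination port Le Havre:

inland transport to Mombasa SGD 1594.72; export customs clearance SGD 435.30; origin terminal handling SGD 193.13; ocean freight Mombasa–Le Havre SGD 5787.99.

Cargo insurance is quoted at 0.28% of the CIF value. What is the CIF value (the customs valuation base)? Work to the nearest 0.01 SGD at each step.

Let C be the CIF value. C = EXW price + pre-shipment costs + freight + 0.28% × C
C − 0.28% × C = 459518.17 + 1594.72 + 435.30 + 193.13 + 5787.99
0.9972 × C = 467529.31
C = 467529.31 / 0.9972 = 468842.07
Insurance premium = 0.28% × 468842.07 = 1312.76

CIF value: SGD 468842.07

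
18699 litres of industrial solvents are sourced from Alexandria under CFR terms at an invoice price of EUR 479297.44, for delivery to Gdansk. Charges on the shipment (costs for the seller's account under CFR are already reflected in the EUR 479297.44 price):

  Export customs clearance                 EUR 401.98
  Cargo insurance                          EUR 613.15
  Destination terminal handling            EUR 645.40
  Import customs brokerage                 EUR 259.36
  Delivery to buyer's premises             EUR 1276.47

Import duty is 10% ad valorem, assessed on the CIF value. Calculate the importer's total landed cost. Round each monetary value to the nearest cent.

CFR: the seller pays costs through ocean freight to the destination port, but not insurance.
Already in the invoice (seller's account under CFR): export clearance — exclude.
CIF value = CFR price + insurance = 479297.44 + 613.15 = 479910.59
Import duty = 479910.59 × 10% = 47991.06
Buyer bears: insurance 613.15 + destination terminal 645.40 + brokerage 259.36 + delivery 1276.47 + duty 47991.06 = 50785.44
Landed cost = invoice 479297.44 + 50785.44 = 530082.88

Total landed cost: EUR 530082.88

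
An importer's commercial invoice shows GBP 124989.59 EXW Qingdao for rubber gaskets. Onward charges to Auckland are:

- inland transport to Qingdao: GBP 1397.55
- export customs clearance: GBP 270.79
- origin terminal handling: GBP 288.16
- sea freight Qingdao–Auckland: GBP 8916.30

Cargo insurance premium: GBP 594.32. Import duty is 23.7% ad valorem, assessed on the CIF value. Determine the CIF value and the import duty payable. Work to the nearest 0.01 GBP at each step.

CIF value: GBP 136456.71; import duty: GBP 32340.24

CIF = EXW price + pre-shipment costs + freight + insurance
CIF = 124989.59 + 1397.55 + 270.79 + 288.16 + 8916.30 + 594.32 = 136456.71
Import duty = 136456.71 × 23.7% = 32340.24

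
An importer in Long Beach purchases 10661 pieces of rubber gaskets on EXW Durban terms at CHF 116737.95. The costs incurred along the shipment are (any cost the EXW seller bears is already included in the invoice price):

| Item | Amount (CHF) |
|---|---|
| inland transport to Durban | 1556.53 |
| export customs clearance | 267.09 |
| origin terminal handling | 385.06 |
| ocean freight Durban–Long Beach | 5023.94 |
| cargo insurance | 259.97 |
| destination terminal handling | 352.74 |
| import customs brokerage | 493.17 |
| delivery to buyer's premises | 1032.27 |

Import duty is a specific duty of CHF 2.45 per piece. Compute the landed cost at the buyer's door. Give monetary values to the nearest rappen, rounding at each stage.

Total landed cost: CHF 152228.17

EXW: the seller makes goods available at their premises; the buyer bears all onward costs.
CIF value = EXW price + inland to port + export clearance + origin terminal + freight + insurance = 116737.95 + 1556.53 + 267.09 + 385.06 + 5023.94 + 259.97 = 124230.54
Import duty = 10661 × 2.45 = 26119.45
Buyer bears: inland to port 1556.53 + export clearance 267.09 + origin terminal 385.06 + freight 5023.94 + insurance 259.97 + destination terminal 352.74 + brokerage 493.17 + delivery 1032.27 + duty 26119.45 = 35490.22
Landed cost = invoice 116737.95 + 35490.22 = 152228.17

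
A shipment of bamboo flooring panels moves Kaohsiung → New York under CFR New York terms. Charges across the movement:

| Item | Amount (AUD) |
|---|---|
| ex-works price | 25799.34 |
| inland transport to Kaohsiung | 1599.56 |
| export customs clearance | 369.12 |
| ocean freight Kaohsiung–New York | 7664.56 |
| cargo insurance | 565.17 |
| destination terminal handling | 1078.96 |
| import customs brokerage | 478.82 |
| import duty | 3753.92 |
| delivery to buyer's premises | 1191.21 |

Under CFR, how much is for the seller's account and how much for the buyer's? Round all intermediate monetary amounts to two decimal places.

CFR: the seller pays costs through ocean freight to the destination port, but not insurance.
Seller's account: goods 25799.34 + inland to port 1599.56 + export clearance 369.12 + freight 7664.56 = 35432.58
Buyer's account: insurance 565.17 + destination terminal 1078.96 + brokerage 478.82 + duty 3753.92 + delivery 1191.21 = 7068.08

Seller: AUD 35432.58; buyer: AUD 7068.08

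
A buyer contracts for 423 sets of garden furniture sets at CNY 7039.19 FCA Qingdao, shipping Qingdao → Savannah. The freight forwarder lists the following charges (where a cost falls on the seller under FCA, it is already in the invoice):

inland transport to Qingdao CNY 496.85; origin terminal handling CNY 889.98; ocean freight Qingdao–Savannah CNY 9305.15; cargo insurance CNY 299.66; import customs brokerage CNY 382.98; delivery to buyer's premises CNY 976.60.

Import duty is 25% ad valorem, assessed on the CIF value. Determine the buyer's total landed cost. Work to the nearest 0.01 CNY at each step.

Total landed cost: CNY 23277.06

FCA: the seller delivers export-cleared goods to the carrier; the buyer bears costs from that point.
Already in the invoice (seller's account under FCA): inland to port — exclude.
CIF value = FCA price + origin terminal + freight + insurance = 7039.19 + 889.98 + 9305.15 + 299.66 = 17533.98
Import duty = 17533.98 × 25% = 4383.50
Buyer bears: origin terminal 889.98 + freight 9305.15 + insurance 299.66 + brokerage 382.98 + delivery 976.60 + duty 4383.50 = 16237.87
Landed cost = invoice 7039.19 + 16237.87 = 23277.06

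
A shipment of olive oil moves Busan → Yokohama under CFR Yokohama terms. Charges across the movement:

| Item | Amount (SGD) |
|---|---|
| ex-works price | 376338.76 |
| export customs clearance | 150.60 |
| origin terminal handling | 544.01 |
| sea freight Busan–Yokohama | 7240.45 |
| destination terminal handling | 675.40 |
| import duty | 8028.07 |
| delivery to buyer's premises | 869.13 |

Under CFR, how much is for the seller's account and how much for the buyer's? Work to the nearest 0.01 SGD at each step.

CFR: the seller pays costs through ocean freight to the destination port, but not insurance.
Seller's account: goods 376338.76 + export clearance 150.60 + origin terminal 544.01 + freight 7240.45 = 384273.82
Buyer's account: destination terminal 675.40 + duty 8028.07 + delivery 869.13 = 9572.60

Seller: SGD 384273.82; buyer: SGD 9572.60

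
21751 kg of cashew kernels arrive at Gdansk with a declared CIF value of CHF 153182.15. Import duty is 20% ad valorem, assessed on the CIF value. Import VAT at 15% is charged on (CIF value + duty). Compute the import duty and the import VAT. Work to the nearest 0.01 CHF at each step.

Import duty: CHF 30636.43; import VAT: CHF 27572.79

Import duty = 153182.15 × 20% = 30636.43
VAT base = CIF + duty = 153182.15 + 30636.43 = 183818.58
Import VAT = 183818.58 × 15% = 27572.79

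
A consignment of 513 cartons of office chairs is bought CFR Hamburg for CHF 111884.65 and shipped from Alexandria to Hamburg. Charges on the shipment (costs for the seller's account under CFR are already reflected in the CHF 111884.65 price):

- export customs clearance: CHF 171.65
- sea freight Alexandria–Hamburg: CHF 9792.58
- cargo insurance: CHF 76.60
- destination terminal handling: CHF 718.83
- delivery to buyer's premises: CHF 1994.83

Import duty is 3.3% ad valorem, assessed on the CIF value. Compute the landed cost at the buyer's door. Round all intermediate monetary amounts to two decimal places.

CFR: the seller pays costs through ocean freight to the destination port, but not insurance.
Already in the invoice (seller's account under CFR): export clearance, freight — exclude.
CIF value = CFR price + insurance = 111884.65 + 76.60 = 111961.25
Import duty = 111961.25 × 3.3% = 3694.72
Buyer bears: insurance 76.60 + destination terminal 718.83 + delivery 1994.83 + duty 3694.72 = 6484.98
Landed cost = invoice 111884.65 + 6484.98 = 118369.63

Total landed cost: CHF 118369.63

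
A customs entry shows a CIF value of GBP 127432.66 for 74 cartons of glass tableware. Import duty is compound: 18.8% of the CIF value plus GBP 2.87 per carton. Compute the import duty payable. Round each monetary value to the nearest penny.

Ad valorem component: 127432.66 × 18.8% = 23957.34
Specific component: 74 × 2.87 = 212.38
Import duty = 23957.34 + 212.38 = 24169.72

Import duty: GBP 24169.72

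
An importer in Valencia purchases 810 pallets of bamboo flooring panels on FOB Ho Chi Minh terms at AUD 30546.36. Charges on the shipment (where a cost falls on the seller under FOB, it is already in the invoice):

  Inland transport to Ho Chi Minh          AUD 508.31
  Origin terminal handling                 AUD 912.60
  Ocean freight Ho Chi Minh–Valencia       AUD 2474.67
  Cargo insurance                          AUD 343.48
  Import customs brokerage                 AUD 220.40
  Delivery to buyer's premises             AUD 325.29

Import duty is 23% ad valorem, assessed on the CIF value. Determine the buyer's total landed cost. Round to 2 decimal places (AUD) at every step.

FOB: the seller bears costs until goods are on board at the origin port; the buyer bears freight, insurance and all costs thereafter.
Already in the invoice (seller's account under FOB): inland to port, origin terminal — exclude.
CIF value = FOB price + freight + insurance = 30546.36 + 2474.67 + 343.48 = 33364.51
Import duty = 33364.51 × 23% = 7673.84
Buyer bears: freight 2474.67 + insurance 343.48 + brokerage 220.40 + delivery 325.29 + duty 7673.84 = 11037.68
Landed cost = invoice 30546.36 + 11037.68 = 41584.04

Total landed cost: AUD 41584.04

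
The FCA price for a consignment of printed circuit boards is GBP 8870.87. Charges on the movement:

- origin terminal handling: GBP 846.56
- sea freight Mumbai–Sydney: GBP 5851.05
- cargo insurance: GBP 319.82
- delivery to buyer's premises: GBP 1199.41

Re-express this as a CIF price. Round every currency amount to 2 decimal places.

CIF price: GBP 15888.30

Not relevant to the conversion: delivery — on the buyer under both terms; not part of either seller's price.
From FCA to CIF, the seller additionally bears: origin terminal, freight, insurance.
CIF price = 8870.87 + 846.56 + 5851.05 + 319.82 = 15888.30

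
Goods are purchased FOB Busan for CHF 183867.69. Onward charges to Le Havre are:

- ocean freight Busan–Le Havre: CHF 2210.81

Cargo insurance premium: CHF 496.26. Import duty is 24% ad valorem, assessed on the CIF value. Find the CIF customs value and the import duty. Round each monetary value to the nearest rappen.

CIF value: CHF 186574.76; import duty: CHF 44777.94

CIF = FOB price + freight + insurance
CIF = 183867.69 + 2210.81 + 496.26 = 186574.76
Import duty = 186574.76 × 24% = 44777.94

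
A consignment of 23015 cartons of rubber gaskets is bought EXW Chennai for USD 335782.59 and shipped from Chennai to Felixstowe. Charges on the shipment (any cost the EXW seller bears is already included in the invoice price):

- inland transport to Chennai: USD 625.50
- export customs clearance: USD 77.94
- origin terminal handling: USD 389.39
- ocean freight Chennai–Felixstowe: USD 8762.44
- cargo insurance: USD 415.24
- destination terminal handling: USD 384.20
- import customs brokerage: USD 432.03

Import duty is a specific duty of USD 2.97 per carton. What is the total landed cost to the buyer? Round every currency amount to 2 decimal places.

EXW: the seller makes goods available at their premises; the buyer bears all onward costs.
CIF value = EXW price + inland to port + export clearance + origin terminal + freight + insurance = 335782.59 + 625.50 + 77.94 + 389.39 + 8762.44 + 415.24 = 346053.10
Import duty = 23015 × 2.97 = 68354.55
Buyer bears: inland to port 625.50 + export clearance 77.94 + origin terminal 389.39 + freight 8762.44 + insurance 415.24 + destination terminal 384.20 + brokerage 432.03 + duty 68354.55 = 79441.29
Landed cost = invoice 335782.59 + 79441.29 = 415223.88

Total landed cost: USD 415223.88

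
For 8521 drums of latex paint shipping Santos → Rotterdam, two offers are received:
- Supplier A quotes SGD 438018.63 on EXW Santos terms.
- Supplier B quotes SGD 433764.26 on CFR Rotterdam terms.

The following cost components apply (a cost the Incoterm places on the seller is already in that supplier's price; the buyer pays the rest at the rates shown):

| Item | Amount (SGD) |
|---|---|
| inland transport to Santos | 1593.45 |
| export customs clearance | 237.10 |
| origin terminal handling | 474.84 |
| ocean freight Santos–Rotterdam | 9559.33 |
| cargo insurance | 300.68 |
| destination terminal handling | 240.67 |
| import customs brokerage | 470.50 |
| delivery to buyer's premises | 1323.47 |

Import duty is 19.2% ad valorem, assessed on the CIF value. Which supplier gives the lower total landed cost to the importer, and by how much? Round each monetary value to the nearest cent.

Supplier A (EXW):
CIF value = EXW price + inland to port + export clearance + origin terminal + freight + insurance = 438018.63 + 1593.45 + 237.10 + 474.84 + 9559.33 + 300.68 = 450184.03
Import duty = 450184.03 × 19.2% = 86435.33
Buyer bears (A): 1593.45 + 237.10 + 474.84 + 9559.33 + 300.68 + 240.67 + 470.50 + 1323.47 = 14200.04
Landed cost (A) = invoice 438018.63 + 14200.04 + duty 86435.33 = 538654.00
Supplier B (CFR):
CIF value = CFR price + insurance = 433764.26 + 300.68 = 434064.94
Import duty = 434064.94 × 19.2% = 83340.47
Buyer bears (B): 300.68 + 240.67 + 470.50 + 1323.47 = 2335.32
Landed cost (B) = invoice 433764.26 + 2335.32 + duty 83340.47 = 519440.05
Difference = |538654.00 − 519440.05| = 19213.95

Supplier B is cheaper by SGD 19213.95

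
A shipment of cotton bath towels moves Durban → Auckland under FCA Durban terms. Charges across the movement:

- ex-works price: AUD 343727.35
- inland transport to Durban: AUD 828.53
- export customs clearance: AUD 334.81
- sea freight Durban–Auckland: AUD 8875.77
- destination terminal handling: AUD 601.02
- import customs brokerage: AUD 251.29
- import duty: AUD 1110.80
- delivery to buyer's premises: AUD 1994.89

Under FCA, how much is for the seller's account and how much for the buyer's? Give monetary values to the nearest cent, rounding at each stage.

Seller: AUD 344890.69; buyer: AUD 12833.77

FCA: the seller delivers export-cleared goods to the carrier; the buyer bears costs from that point.
Seller's account: goods 343727.35 + inland to port 828.53 + export clearance 334.81 = 344890.69
Buyer's account: freight 8875.77 + destination terminal 601.02 + brokerage 251.29 + duty 1110.80 + delivery 1994.89 = 12833.77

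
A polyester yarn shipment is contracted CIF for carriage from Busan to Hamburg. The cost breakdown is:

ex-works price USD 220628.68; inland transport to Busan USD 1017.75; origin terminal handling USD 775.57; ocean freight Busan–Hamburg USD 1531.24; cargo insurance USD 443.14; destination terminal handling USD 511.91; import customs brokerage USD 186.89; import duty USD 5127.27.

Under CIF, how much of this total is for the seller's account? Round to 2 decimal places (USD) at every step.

CIF: the seller pays costs through ocean freight and marine insurance to the destination port.
Seller's account: goods 220628.68 + inland to port 1017.75 + origin terminal 775.57 + freight 1531.24 + insurance 443.14 = 224396.38
Buyer's account: destination terminal 511.91 + brokerage 186.89 + duty 5127.27 = 5826.07

Seller's account: USD 224396.38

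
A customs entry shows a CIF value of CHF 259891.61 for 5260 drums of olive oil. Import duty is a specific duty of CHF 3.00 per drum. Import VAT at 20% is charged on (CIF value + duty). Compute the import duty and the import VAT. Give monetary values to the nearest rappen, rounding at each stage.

Import duty: CHF 15780.00; import VAT: CHF 55134.32

Import duty = 5260 × 3.00 = 15780.00
VAT base = CIF + duty = 259891.61 + 15780.00 = 275671.61
Import VAT = 275671.61 × 20% = 55134.32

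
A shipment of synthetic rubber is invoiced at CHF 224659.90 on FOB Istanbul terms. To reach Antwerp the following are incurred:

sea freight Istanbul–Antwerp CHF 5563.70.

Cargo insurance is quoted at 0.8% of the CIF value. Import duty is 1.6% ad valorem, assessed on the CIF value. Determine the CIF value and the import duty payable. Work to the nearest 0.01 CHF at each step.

CIF value: CHF 232080.24; import duty: CHF 3713.28

Let C be the CIF value. C = FOB price + freight + 0.8% × C
C − 0.8% × C = 224659.90 + 5563.70
0.992 × C = 230223.60
C = 230223.60 / 0.992 = 232080.24
Insurance premium = 0.8% × 232080.24 = 1856.64
Import duty = 232080.24 × 1.6% = 3713.28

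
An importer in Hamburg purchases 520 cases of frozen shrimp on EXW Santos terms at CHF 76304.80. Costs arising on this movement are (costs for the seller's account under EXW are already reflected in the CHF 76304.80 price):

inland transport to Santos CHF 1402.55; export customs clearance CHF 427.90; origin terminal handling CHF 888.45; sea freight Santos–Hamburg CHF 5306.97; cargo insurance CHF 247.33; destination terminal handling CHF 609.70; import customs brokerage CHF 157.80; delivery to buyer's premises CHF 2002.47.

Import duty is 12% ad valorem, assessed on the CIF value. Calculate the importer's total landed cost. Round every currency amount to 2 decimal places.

Total landed cost: CHF 97497.33

EXW: the seller makes goods available at their premises; the buyer bears all onward costs.
CIF value = EXW price + inland to port + export clearance + origin terminal + freight + insurance = 76304.80 + 1402.55 + 427.90 + 888.45 + 5306.97 + 247.33 = 84578.00
Import duty = 84578.00 × 12% = 10149.36
Buyer bears: inland to port 1402.55 + export clearance 427.90 + origin terminal 888.45 + freight 5306.97 + insurance 247.33 + destination terminal 609.70 + brokerage 157.80 + delivery 2002.47 + duty 10149.36 = 21192.53
Landed cost = invoice 76304.80 + 21192.53 = 97497.33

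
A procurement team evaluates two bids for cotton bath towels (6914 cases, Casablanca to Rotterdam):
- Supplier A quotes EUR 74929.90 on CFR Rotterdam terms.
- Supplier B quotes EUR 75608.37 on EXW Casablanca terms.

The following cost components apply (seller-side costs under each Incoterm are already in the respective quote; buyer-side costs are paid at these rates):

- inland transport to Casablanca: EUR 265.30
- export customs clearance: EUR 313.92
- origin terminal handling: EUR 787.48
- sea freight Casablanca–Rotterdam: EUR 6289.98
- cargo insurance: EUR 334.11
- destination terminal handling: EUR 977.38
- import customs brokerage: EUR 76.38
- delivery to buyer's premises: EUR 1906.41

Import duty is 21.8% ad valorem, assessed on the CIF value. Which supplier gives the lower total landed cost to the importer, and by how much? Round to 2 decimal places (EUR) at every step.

Supplier A is cheaper by EUR 10152.22

Supplier A (CFR):
CIF value = CFR price + insurance = 74929.90 + 334.11 = 75264.01
Import duty = 75264.01 × 21.8% = 16407.55
Buyer bears (A): 334.11 + 977.38 + 76.38 + 1906.41 = 3294.28
Landed cost (A) = invoice 74929.90 + 3294.28 + duty 16407.55 = 94631.73
Supplier B (EXW):
CIF value = EXW price + inland to port + export clearance + origin terminal + freight + insurance = 75608.37 + 265.30 + 313.92 + 787.48 + 6289.98 + 334.11 = 83599.16
Import duty = 83599.16 × 21.8% = 18224.62
Buyer bears (B): 265.30 + 313.92 + 787.48 + 6289.98 + 334.11 + 977.38 + 76.38 + 1906.41 = 10950.96
Landed cost (B) = invoice 75608.37 + 10950.96 + duty 18224.62 = 104783.95
Difference = |94631.73 − 104783.95| = 10152.22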